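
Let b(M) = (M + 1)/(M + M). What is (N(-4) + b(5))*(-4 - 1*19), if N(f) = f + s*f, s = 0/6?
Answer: 391/5 ≈ 78.200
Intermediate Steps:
s = 0 (s = 0*(⅙) = 0)
b(M) = (1 + M)/(2*M) (b(M) = (1 + M)/((2*M)) = (1 + M)*(1/(2*M)) = (1 + M)/(2*M))
N(f) = f (N(f) = f + 0*f = f + 0 = f)
(N(-4) + b(5))*(-4 - 1*19) = (-4 + (½)*(1 + 5)/5)*(-4 - 1*19) = (-4 + (½)*(⅕)*6)*(-4 - 19) = (-4 + ⅗)*(-23) = -17/5*(-23) = 391/5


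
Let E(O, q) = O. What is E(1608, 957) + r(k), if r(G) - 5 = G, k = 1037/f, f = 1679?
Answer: 2709264/1679 ≈ 1613.6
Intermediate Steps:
k = 1037/1679 ≈ 0.61763
r(G) = 5 + G
E(1608, 957) + r(k) = 1608 + (5 + 1037/1679) = 1608 + 9432/1679 = 2709264/1679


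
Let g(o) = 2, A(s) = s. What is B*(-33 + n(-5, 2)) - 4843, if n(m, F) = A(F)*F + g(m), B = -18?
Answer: -4357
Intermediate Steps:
n(m, F) = 2 + F² (n(m, F) = F*F + 2 = F² + 2 = 2 + F²)
B*(-33 + n(-5, 2)) - 4843 = -18*(-33 + (2 + 2²)) - 4843 = -18*(-33 + (2 + 4)) - 4843 = -18*(-33 + 6) - 4843 = -18*(-27) - 4843 = 486 - 4843 = -4357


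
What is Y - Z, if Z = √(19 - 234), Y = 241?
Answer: 241 - I*√215 ≈ 241.0 - 14.663*I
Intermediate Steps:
Z = I*√215 (Z = √(-215) = I*√215 ≈ 14.663*I)
Y - Z = 241 - I*√215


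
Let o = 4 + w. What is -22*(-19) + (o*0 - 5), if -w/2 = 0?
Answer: 413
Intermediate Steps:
w = 0 (w = -2*0 = 0)
o = 4 (o = 4 + 0 = 4)
-22*(-19) + (o*0 - 5) = -22*(-19) + (4*0 - 5) = 418 + (0 - 5) = 418 - 5 = 413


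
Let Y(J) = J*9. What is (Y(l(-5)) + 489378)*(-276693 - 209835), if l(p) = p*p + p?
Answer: -238183674624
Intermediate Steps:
l(p) = p + p**2 (l(p) = p**2 + p = p + p**2)
Y(J) = 9*J
(Y(l(-5)) + 489378)*(-276693 - 209835) = (9*(-5*(1 - 5)) + 489378)*(-276693 - 209835) = (9*(-5*(-4)) + 489378)*(-486528) = (9*20 + 489378)*(-486528) = (180 + 489378)*(-486528) = 489558*(-486528) = -238183674624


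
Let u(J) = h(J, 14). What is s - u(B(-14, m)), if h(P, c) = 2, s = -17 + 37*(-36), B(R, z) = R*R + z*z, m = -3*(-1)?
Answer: -1351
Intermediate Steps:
m = 3
B(R, z) = R² + z²
s = -1349 (s = -17 - 1332 = -1349)
u(J) = 2
s - u(B(-14, m)) = -1349 - 1*2 = -1349 - 2 = -1351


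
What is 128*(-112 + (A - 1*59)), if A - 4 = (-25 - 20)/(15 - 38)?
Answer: -485888/23 ≈ -21126.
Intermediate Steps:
A = 137/23 (A = 4 + (-25 - 20)/(15 - 38) = 4 - 45/(-23) = 4 - 45*(-1/23) = 4 + 45/23 = 137/23 ≈ 5.9565)
128*(-112 + (A - 1*59)) = 128*(-112 + (137/23 - 1*59)) = 128*(-112 + (137/23 - 59)) = 128*(-112 - 1220/23) = 128*(-3796/23) = -485888/23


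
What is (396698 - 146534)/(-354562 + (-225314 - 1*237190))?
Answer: -125082/408533 ≈ -0.30617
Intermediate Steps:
(396698 - 146534)/(-354562 + (-225314 - 1*237190)) = 250164/(-354562 + (-225314 - 237190)) = 250164/(-354562 - 462504) = 250164/(-817066) = 250164*(-1/817066) = -125082/408533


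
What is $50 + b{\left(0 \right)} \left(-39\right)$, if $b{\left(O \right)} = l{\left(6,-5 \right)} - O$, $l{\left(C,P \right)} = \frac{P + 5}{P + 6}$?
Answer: $50$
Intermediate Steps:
$l{\left(C,P \right)} = \frac{5 + P}{6 + P}$
$b{\left(O \right)} = - O$ ($b{\left(O \right)} = \frac{5 - 5}{6 - 5} - O = 1^{-1} \cdot 0 - O = 1 \cdot 0 - O = 0 - O = - O$)
$50 + b{\left(0 \right)} \left(-39\right) = 50 + \left(-1\right) 0 \left(-39\right) = 50 + 0 \left(-39\right) = 50 + 0 = 50$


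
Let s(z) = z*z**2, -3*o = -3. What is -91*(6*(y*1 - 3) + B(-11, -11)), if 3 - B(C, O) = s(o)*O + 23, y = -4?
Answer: 4641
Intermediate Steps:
o = 1 (o = -1/3*(-3) = 1)
s(z) = z**3
B(C, O) = -20 - O (B(C, O) = 3 - (1**3*O + 23) = 3 - (1*O + 23) = 3 - (O + 23) = 3 - (23 + O) = 3 + (-23 - O) = -20 - O)
-91*(6*(y*1 - 3) + B(-11, -11)) = -91*(6*(-4*1 - 3) + (-20 - 1*(-11))) = -91*(6*(-4 - 3) + (-20 + 11)) = -91*(6*(-7) - 9) = -91*(-42 - 9) = -91*(-51) = 4641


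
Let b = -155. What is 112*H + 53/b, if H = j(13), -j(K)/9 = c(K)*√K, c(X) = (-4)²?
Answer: -53/155 - 16128*√13 ≈ -58151.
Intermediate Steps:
c(X) = 16
j(K) = -144*√K
H = -144*√13 ≈ -519.20
112*H + 53/b = 112*(-144*√13) + 53/(-155) = -16128*√13 + 53*(-1/155) = -16128*√13 - 53/155 = -53/155 - 16128*√13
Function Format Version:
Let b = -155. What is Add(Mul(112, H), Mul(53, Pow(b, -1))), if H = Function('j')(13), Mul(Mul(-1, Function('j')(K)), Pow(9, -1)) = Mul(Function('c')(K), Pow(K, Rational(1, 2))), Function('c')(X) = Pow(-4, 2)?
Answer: Add(Rational(-53, 155), Mul(-16128, Pow(13, Rational(1, 2)))) ≈ -58151.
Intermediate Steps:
Function('c')(X) = 16
Function('j')(K) = Mul(-144, Pow(K, Rational(1, 2))) (Function('j')(K) = Mul(-9, Mul(16, Pow(K, Rational(1, 2)))) = Mul(-144, Pow(K, Rational(1, 2))))
H = Mul(-144, Pow(13, Rational(1, 2))) ≈ -519.20
Add(Mul(112, H), Mul(53, Pow(b, -1))) = Add(Mul(112, Mul(-144, Pow(13, Rational(1, 2)))), Mul(53, Pow(-155, -1))) = Add(Mul(-16128, Pow(13, Rational(1, 2))), Mul(53, Rational(-1, 155))) = Add(Mul(-16128, Pow(13, Rational(1, 2))), Rational(-53, 155)) = Add(Rational(-53, 155), Mul(-16128, Pow(13, Rational(1, 2))))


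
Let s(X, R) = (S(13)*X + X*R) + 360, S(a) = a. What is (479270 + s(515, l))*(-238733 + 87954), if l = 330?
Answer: -98952488225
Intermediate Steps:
s(X, R) = 360 + 13*X + R*X (s(X, R) = (13*X + X*R) + 360 = (13*X + R*X) + 360 = 360 + 13*X + R*X)
(479270 + s(515, l))*(-238733 + 87954) = (479270 + (360 + 13*515 + 330*515))*(-238733 + 87954) = (479270 + (360 + 6695 + 169950))*(-150779) = (479270 + 177005)*(-150779) = 656275*(-150779) = -98952488225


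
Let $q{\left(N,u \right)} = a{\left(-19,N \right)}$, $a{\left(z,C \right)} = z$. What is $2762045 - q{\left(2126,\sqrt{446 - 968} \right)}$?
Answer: $2762064$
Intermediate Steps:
$q{\left(N,u \right)} = -19$
$2762045 - q{\left(2126,\sqrt{446 - 968} \right)} = 2762045 - -19 = 2762045 + 19 = 2762064$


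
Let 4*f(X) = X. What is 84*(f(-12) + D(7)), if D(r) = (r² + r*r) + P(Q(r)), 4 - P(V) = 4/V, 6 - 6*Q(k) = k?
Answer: 10332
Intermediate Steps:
Q(k) = 1 - k/6
P(V) = 4 - 4/V
f(X) = X/4
D(r) = 4 - 4/(1 - r/6) + 2*r² (D(r) = (r² + r*r) + (4 - 4/(1 - r/6)) = (r² + r²) + (4 - 4/(1 - r/6)) = 2*r² + (4 - 4/(1 - r/6)) = 4 - 4/(1 - r/6) + 2*r²)
84*(f(-12) + D(7)) = 84*((¼)*(-12) + 2*(12 + (-6 + 7)*(2 + 7²))/(-6 + 7)) = 84*(-3 + 2*(12 + 1*(2 + 49))/1) = 84*(-3 + 2*1*(12 + 1*51)) = 84*(-3 + 2*1*(12 + 51)) = 84*(-3 + 2*1*63) = 84*(-3 + 126) = 84*123 = 10332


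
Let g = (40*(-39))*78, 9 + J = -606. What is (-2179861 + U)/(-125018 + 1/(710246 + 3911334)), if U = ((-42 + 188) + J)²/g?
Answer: 61292712598679839/3515217708462876 ≈ 17.436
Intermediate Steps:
J = -615 (J = -9 - 606 = -615)
g = -121680 (g = -1560*78 = -121680)
U = -219961/121680 (U = ((-42 + 188) - 615)²/(-121680) = (146 - 615)²*(-1/121680) = (-469)²*(-1/121680) = 219961*(-1/121680) = -219961/121680 ≈ -1.8077)
(-2179861 + U)/(-125018 + 1/(710246 + 3911334)) = (-2179861 - 219961/121680)/(-125018 + 1/(710246 + 3911334)) = -265245706441/(121680*(-125018 + 1/4621580)) = -265245706441/(121680*(-577780688439/4621580)) = -265245706441/121680*(-4621580/577780688439) = 61292712598679839/3515217708462876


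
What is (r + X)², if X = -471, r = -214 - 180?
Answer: 748225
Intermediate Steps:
r = -394
(r + X)² = (-394 - 471)² = (-865)² = 748225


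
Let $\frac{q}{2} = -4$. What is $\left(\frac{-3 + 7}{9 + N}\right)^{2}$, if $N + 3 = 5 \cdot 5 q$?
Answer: $\frac{4}{9409} \approx 0.00042513$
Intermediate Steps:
$q = -8$ ($q = 2 \left(-4\right) = -8$)
$N = -203$ ($N = -3 + 5 \cdot 5 \left(-8\right) = -3 + 25 \left(-8\right) = -3 - 200 = -203$)
$\left(\frac{-3 + 7}{9 + N}\right)^{2} = \left(\frac{-3 + 7}{9 - 203}\right)^{2} = \left(\frac{4}{-194}\right)^{2} = \left(4 \left(- \frac{1}{194}\right)\right)^{2} = \left(- \frac{2}{97}\right)^{2} = \frac{4}{9409}$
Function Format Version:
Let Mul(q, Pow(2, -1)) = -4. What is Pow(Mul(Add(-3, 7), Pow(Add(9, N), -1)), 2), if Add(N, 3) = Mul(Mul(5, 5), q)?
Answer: Rational(4, 9409) ≈ 0.00042513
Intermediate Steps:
q = -8 (q = Mul(2, -4) = -8)
N = -203 (N = Add(-3, Mul(Mul(5, 5), -8)) = Add(-3, Mul(25, -8)) = Add(-3, -200) = -203)
Pow(Mul(Add(-3, 7), Pow(Add(9, N), -1)), 2) = Pow(Mul(Add(-3, 7), Pow(Add(9, -203), -1)), 2) = Pow(Mul(4, Pow(-194, -1)), 2) = Pow(Mul(4, Rational(-1, 194)), 2) = Pow(Rational(-2, 97), 2) = Rational(4, 9409)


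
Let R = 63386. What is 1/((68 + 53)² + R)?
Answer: 1/78027 ≈ 1.2816e-5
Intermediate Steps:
1/((68 + 53)² + R) = 1/((68 + 53)² + 63386) = 1/(121² + 63386) = 1/(14641 + 63386) = 1/78027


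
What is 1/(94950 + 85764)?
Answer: 1/180714 ≈ 5.5336e-6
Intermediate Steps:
1/(94950 + 85764) = 1/180714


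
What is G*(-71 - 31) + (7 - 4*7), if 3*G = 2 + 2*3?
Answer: -293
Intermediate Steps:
G = 8/3 (G = (2 + 2*3)/3 = (2 + 6)/3 = (⅓)*8 = 8/3 ≈ 2.6667)
G*(-71 - 31) + (7 - 4*7) = 8*(-71 - 31)/3 + (7 - 4*7) = (8/3)*(-102) + (7 - 28) = -272 - 21 = -293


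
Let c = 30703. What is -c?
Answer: -30703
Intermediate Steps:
-c = -1*30703 = -30703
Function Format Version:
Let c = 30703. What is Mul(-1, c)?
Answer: -30703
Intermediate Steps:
Mul(-1, c) = Mul(-1, 30703) = -30703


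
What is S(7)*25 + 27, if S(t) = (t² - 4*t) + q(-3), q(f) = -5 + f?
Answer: 352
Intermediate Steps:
S(t) = -8 + t² - 4*t (S(t) = (t² - 4*t) + (-5 - 3) = (t² - 4*t) - 8 = -8 + t² - 4*t)
S(7)*25 + 27 = (-8 + 7² - 4*7)*25 + 27 = (-8 + 49 - 28)*25 + 27 = 13*25 + 27 = 325 + 27 = 352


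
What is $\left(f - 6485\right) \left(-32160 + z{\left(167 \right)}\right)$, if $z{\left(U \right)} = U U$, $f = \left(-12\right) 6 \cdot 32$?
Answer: $37537819$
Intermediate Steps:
$f = -2304$ ($f = \left(-72\right) 32 = -2304$)
$z{\left(U \right)} = U^{2}$
$\left(f - 6485\right) \left(-32160 + z{\left(167 \right)}\right) = \left(-2304 - 6485\right) \left(-32160 + 167^{2}\right) = - 8789 \left(-32160 + 27889\right) = \left(-8789\right) \left(-4271\right) = 37537819$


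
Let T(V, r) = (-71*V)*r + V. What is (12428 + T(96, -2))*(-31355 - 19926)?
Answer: -1341305836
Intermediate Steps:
T(V, r) = V - 71*V*r (T(V, r) = -71*V*r + V = V - 71*V*r)
(12428 + T(96, -2))*(-31355 - 19926) = (12428 + 96*(1 - 71*(-2)))*(-31355 - 19926) = (12428 + 96*(1 + 142))*(-51281) = (12428 + 96*143)*(-51281) = (12428 + 13728)*(-51281) = 26156*(-51281) = -1341305836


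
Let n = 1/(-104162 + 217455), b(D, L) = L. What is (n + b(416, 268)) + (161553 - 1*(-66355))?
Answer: 25850743569/113293 ≈ 2.2818e+5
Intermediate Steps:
n = 1/113293 ≈ 8.8267e-6
(n + b(416, 268)) + (161553 - 1*(-66355)) = (1/113293 + 268) + (161553 - 1*(-66355)) = 30362525/113293 + (161553 + 66355) = 30362525/113293 + 227908 = 25850743569/113293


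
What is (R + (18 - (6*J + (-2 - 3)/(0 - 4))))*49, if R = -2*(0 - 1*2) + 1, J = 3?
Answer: 735/4 ≈ 183.75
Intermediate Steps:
R = 5 (R = -2*(0 - 2) + 1 = -2*(-2) + 1 = 4 + 1 = 5)
(R + (18 - (6*J + (-2 - 3)/(0 - 4))))*49 = (5 + (18 - (6*3 + (-2 - 3)/(0 - 4))))*49 = (5 + (18 - (18 - 5/(-4))))*49 = (5 + (18 - (18 - 5*(-1/4))))*49 = (5 + (18 - (18 + 5/4)))*49 = (5 + (18 - 1*77/4))*49 = (5 + (18 - 77/4))*49 = (5 - 5/4)*49 = (15/4)*49 = 735/4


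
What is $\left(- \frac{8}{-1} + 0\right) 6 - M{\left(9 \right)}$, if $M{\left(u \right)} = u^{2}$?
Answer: $-33$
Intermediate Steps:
$\left(- \frac{8}{-1} + 0\right) 6 - M{\left(9 \right)} = \left(- \frac{8}{-1} + 0\right) 6 - 9^{2} = \left(\left(-8\right) \left(-1\right) + 0\right) 6 - 81 = \left(8 + 0\right) 6 - 81 = 8 \cdot 6 - 81 = 48 - 81 = -33$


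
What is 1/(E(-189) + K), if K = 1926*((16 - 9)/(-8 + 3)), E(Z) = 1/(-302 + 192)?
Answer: -22/59321 ≈ -0.00037086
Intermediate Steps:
E(Z) = -1/110 (E(Z) = 1/(-110) = -1/110)
K = -13482/5 (K = 1926*(7/(-5)) = 1926*(7*(-⅕)) = 1926*(-7/5) = -13482/5 ≈ -2696.4)
1/(E(-189) + K) = 1/(-1/110 - 13482/5) = 1/(-59321/22) = -22/59321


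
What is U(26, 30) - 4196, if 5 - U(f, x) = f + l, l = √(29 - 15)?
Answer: -4217 - √14 ≈ -4220.7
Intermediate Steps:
l = √14 ≈ 3.7417
U(f, x) = 5 - f - √14 (U(f, x) = 5 - (f + √14) = 5 + (-f - √14) = 5 - f - √14)
U(26, 30) - 4196 = (5 - 1*26 - √14) - 4196 = (5 - 26 - √14) - 4196 = (-21 - √14) - 4196 = -4217 - √14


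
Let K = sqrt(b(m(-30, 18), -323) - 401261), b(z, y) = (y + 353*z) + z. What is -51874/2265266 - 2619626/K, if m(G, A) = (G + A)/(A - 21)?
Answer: -25937/1132633 + 1309813*I*sqrt(100042)/100042 ≈ -0.0229 + 4141.1*I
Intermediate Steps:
m(G, A) = (A + G)/(-21 + A)
b(z, y) = y + 354*z
K = 2*I*sqrt(100042) (K = sqrt((-323 + 354*((18 - 30)/(-21 + 18))) - 401261) = sqrt((-323 + 354*(-12/(-3))) - 401261) = sqrt((-323 + 354*(-1/3*(-12))) - 401261) = sqrt((-323 + 354*4) - 401261) = sqrt((-323 + 1416) - 401261) = sqrt(1093 - 401261) = sqrt(-400168) = 2*I*sqrt(100042) ≈ 632.59*I)
-51874/2265266 - 2619626/K = -51874/2265266 - 2619626*(-I*sqrt(100042)/200084) = -51874*1/2265266 - (-1309813)*I*sqrt(100042)/100042 = -25937/1132633 + 1309813*I*sqrt(100042)/100042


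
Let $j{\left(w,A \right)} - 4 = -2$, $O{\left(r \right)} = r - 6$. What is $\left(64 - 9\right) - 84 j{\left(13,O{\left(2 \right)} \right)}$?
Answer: $-113$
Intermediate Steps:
$O{\left(r \right)} = -6 + r$ ($O{\left(r \right)} = r - 6 = -6 + r$)
$j{\left(w,A \right)} = 2$ ($j{\left(w,A \right)} = 4 - 2 = 2$)
$\left(64 - 9\right) - 84 j{\left(13,O{\left(2 \right)} \right)} = \left(64 - 9\right) - 168 = 55 - 168 = -113$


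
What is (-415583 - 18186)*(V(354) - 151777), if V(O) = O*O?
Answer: 11477961509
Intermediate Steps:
V(O) = O²
(-415583 - 18186)*(V(354) - 151777) = (-415583 - 18186)*(354² - 151777) = -433769*(125316 - 151777) = -433769*(-26461) = 11477961509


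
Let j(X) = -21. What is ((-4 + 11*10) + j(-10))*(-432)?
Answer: -36720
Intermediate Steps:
((-4 + 11*10) + j(-10))*(-432) = ((-4 + 11*10) - 21)*(-432) = ((-4 + 110) - 21)*(-432) = (106 - 21)*(-432) = 85*(-432) = -36720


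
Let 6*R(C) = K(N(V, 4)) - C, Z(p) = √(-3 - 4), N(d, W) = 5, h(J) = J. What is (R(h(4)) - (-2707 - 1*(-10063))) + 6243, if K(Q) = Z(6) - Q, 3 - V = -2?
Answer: -2229/2 + I*√7/6 ≈ -1114.5 + 0.44096*I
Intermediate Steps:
V = 5 (V = 3 - 1*(-2) = 3 + 2 = 5)
Z(p) = I*√7 (Z(p) = √(-7) = I*√7)
K(Q) = -Q + I*√7 (K(Q) = I*√7 - Q = -Q + I*√7)
R(C) = -⅚ - C/6 + I*√7/6 (R(C) = ((-1*5 + I*√7) - C)/6 = ((-5 + I*√7) - C)/6 = (-5 - C + I*√7)/6 = -⅚ - C/6 + I*√7/6)
(R(h(4)) - (-2707 - 1*(-10063))) + 6243 = ((-⅚ - ⅙*4 + I*√7/6) - (-2707 - 1*(-10063))) + 6243 = ((-⅚ - ⅔ + I*√7/6) - (-2707 + 10063)) + 6243 = ((-3/2 + I*√7/6) - 1*7356) + 6243 = ((-3/2 + I*√7/6) - 7356) + 6243 = (-14715/2 + I*√7/6) + 6243 = -2229/2 + I*√7/6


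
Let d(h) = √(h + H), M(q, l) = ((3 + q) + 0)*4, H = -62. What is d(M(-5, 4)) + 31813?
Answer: 31813 + I*√70 ≈ 31813.0 + 8.3666*I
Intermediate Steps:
M(q, l) = 12 + 4*q (M(q, l) = (3 + q)*4 = 12 + 4*q)
d(h) = √(-62 + h) (d(h) = √(h - 62) = √(-62 + h))
d(M(-5, 4)) + 31813 = √(-62 + (12 + 4*(-5))) + 31813 = √(-62 + (12 - 20)) + 31813 = √(-62 - 8) + 31813 = √(-70) + 31813 = I*√70 + 31813 = 31813 + I*√70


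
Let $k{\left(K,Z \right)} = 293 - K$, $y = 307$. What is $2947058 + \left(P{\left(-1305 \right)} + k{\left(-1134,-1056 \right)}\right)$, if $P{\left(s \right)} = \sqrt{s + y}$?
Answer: $2948485 + i \sqrt{998} \approx 2.9485 \cdot 10^{6} + 31.591 i$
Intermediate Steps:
$P{\left(s \right)} = \sqrt{307 + s}$ ($P{\left(s \right)} = \sqrt{s + 307} = \sqrt{307 + s}$)
$2947058 + \left(P{\left(-1305 \right)} + k{\left(-1134,-1056 \right)}\right) = 2947058 + \left(\sqrt{307 - 1305} + \left(293 - -1134\right)\right) = 2947058 + \left(\sqrt{-998} + \left(293 + 1134\right)\right) = 2947058 + \left(i \sqrt{998} + 1427\right) = 2947058 + \left(1427 + i \sqrt{998}\right) = 2948485 + i \sqrt{998}$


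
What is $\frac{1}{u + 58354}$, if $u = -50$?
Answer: $\frac{1}{58304} \approx 1.7151 \cdot 10^{-5}$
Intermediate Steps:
$\frac{1}{u + 58354} = \frac{1}{-50 + 58354} = \frac{1}{58304}$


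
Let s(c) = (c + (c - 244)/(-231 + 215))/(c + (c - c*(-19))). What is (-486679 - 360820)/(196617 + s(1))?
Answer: -40679952/9437653 ≈ -4.3104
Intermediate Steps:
s(c) = (61/4 + 15*c/16)/(21*c) (s(c) = (c + (-244 + c)/(-16))/(c + (c - (-19)*c)) = (c + (-244 + c)*(-1/16))/(c + (c + 19*c)) = (c + (61/4 - c/16))/(c + 20*c) = (61/4 + 15*c/16)/((21*c)) = (61/4 + 15*c/16)*(1/(21*c)) = (61/4 + 15*c/16)/(21*c))
(-486679 - 360820)/(196617 + s(1)) = (-486679 - 360820)/(196617 + (1/336)*(244 + 15*1)/1) = -847499/(196617 + (1/336)*1*(244 + 15)) = -847499/(196617 + (1/336)*1*259) = -847499/(196617 + 37/48) = -847499/9437653/48 = -847499*48/9437653 = -40679952/9437653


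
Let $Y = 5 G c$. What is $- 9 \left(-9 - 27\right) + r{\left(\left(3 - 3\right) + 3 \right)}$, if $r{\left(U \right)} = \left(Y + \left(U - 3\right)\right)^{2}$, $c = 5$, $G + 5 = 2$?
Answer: $5949$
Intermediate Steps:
$G = -3$ ($G = -5 + 2 = -3$)
$Y = -75$ ($Y = 5 \left(-3\right) 5 = \left(-15\right) 5 = -75$)
$r{\left(U \right)} = \left(-78 + U\right)^{2}$ ($r{\left(U \right)} = \left(-75 + \left(U - 3\right)\right)^{2} = \left(-75 + \left(-3 + U\right)\right)^{2} = \left(-78 + U\right)^{2}$)
$- 9 \left(-9 - 27\right) + r{\left(\left(3 - 3\right) + 3 \right)} = - 9 \left(-9 - 27\right) + \left(-78 + \left(\left(3 - 3\right) + 3\right)\right)^{2} = - 9 \left(-9 - 27\right) + \left(-78 + \left(0 + 3\right)\right)^{2} = \left(-9\right) \left(-36\right) + \left(-78 + 3\right)^{2} = 324 + \left(-75\right)^{2} = 324 + 5625 = 5949$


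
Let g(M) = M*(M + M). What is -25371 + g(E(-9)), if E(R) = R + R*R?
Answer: -15003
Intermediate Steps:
E(R) = R + R²
g(M) = 2*M² (g(M) = M*(2*M) = 2*M²)
-25371 + g(E(-9)) = -25371 + 2*(-9*(1 - 9))² = -25371 + 2*(-9*(-8))² = -25371 + 2*72² = -25371 + 2*5184 = -25371 + 10368 = -15003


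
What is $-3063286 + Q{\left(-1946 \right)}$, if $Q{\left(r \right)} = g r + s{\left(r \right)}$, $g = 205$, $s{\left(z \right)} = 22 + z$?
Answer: $-3464140$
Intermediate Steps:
$Q{\left(r \right)} = 22 + 206 r$ ($Q{\left(r \right)} = 205 r + \left(22 + r\right) = 22 + 206 r$)
$-3063286 + Q{\left(-1946 \right)} = -3063286 + \left(22 + 206 \left(-1946\right)\right) = -3063286 + \left(22 - 400876\right) = -3063286 - 400854 = -3464140$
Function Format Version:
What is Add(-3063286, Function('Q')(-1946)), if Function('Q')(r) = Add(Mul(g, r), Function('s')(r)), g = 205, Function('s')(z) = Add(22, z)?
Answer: -3464140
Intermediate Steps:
Function('Q')(r) = Add(22, Mul(206, r)) (Function('Q')(r) = Add(Mul(205, r), Add(22, r)) = Add(22, Mul(206, r)))
Add(-3063286, Function('Q')(-1946)) = Add(-3063286, Add(22, Mul(206, -1946))) = Add(-3063286, Add(22, -400876)) = Add(-3063286, -400854) = -3464140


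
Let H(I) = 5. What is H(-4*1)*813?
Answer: 4065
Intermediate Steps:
H(-4*1)*813 = 5*813 = 4065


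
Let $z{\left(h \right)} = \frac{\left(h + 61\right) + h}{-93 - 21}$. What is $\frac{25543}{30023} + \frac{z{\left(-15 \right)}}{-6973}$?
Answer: $\frac{2900803337}{3409420458} \approx 0.85082$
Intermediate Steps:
$z{\left(h \right)} = - \frac{61}{114} - \frac{h}{57}$ ($z{\left(h \right)} = \frac{\left(61 + h\right) + h}{-114} = \left(61 + 2 h\right) \left(- \frac{1}{114}\right) = - \frac{61}{114} - \frac{h}{57}$)
$\frac{25543}{30023} + \frac{z{\left(-15 \right)}}{-6973} = \frac{25543}{30023} + \frac{- \frac{61}{114} - - \frac{5}{19}}{-6973} = 25543 \cdot \frac{1}{30023} + \left(- \frac{61}{114} + \frac{5}{19}\right) \left(- \frac{1}{6973}\right) = \frac{3649}{4289} - - \frac{31}{794922} = \frac{3649}{4289} + \frac{31}{794922} = \frac{2900803337}{3409420458}$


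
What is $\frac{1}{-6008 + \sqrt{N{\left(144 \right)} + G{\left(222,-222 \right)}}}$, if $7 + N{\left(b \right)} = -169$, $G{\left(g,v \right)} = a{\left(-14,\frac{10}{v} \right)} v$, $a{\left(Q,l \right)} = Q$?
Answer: $- \frac{1502}{9023283} - \frac{\sqrt{733}}{18046566} \approx -0.00016796$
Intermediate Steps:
$G{\left(g,v \right)} = - 14 v$
$N{\left(b \right)} = -176$ ($N{\left(b \right)} = -7 - 169 = -176$)
$\frac{1}{-6008 + \sqrt{N{\left(144 \right)} + G{\left(222,-222 \right)}}} = \frac{1}{-6008 + \sqrt{-176 - -3108}} = \frac{1}{-6008 + \sqrt{-176 + 3108}} = \frac{1}{-6008 + \sqrt{2932}} = \frac{1}{-6008 + 2 \sqrt{733}}$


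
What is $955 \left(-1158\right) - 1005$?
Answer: $-1106895$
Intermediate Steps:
$955 \left(-1158\right) - 1005 = -1105890 - 1005 = -1106895$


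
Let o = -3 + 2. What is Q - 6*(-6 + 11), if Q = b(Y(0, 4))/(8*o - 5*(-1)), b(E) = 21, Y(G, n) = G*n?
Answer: -37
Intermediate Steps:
o = -1
Q = -7 (Q = 21/(8*(-1) - 5*(-1)) = 21/(-8 + 5) = 21/(-3) = 21*(-⅓) = -7)
Q - 6*(-6 + 11) = -7 - 6*(-6 + 11) = -7 - 6*5 = -7 - 30 = -37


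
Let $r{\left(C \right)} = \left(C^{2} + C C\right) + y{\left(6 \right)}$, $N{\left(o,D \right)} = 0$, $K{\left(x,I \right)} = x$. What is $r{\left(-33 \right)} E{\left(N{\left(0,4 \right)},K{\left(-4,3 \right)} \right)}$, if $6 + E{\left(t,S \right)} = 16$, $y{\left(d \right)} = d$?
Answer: $21840$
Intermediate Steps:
$E{\left(t,S \right)} = 10$ ($E{\left(t,S \right)} = -6 + 16 = 10$)
$r{\left(C \right)} = 6 + 2 C^{2}$ ($r{\left(C \right)} = \left(C^{2} + C C\right) + 6 = \left(C^{2} + C^{2}\right) + 6 = 2 C^{2} + 6 = 6 + 2 C^{2}$)
$r{\left(-33 \right)} E{\left(N{\left(0,4 \right)},K{\left(-4,3 \right)} \right)} = \left(6 + 2 \left(-33\right)^{2}\right) 10 = \left(6 + 2 \cdot 1089\right) 10 = \left(6 + 2178\right) 10 = 2184 \cdot 10 = 21840$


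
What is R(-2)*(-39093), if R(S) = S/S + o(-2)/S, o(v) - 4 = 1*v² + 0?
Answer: 117279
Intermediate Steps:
o(v) = 4 + v² (o(v) = 4 + (1*v² + 0) = 4 + (v² + 0) = 4 + v²)
R(S) = 1 + 8/S (R(S) = S/S + (4 + (-2)²)/S = 1 + (4 + 4)/S = 1 + 8/S)
R(-2)*(-39093) = ((8 - 2)/(-2))*(-39093) = -½*6*(-39093) = -3*(-39093) = 117279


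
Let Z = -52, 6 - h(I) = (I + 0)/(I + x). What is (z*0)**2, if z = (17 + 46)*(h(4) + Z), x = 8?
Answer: 0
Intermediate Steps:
h(I) = 6 - I/(8 + I) (h(I) = 6 - (I + 0)/(I + 8) = 6 - I/(8 + I))
z = -2919 (z = (17 + 46)*((48 + 5*4)/(8 + 4) - 52) = 63*((48 + 20)/12 - 52) = 63*((1/12)*68 - 52) = 63*(17/3 - 52) = 63*(-139/3) = -2919)
(z*0)**2 = (-2919*0)**2 = 0**2 = 0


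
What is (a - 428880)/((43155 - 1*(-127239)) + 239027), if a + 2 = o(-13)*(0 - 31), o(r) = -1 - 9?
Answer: -428572/409421 ≈ -1.0468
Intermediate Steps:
o(r) = -10
a = 308 (a = -2 - 10*(0 - 31) = -2 - 10*(-31) = -2 + 310 = 308)
(a - 428880)/((43155 - 1*(-127239)) + 239027) = (308 - 428880)/((43155 - 1*(-127239)) + 239027) = -428572/((43155 + 127239) + 239027) = -428572/(170394 + 239027) = -428572/409421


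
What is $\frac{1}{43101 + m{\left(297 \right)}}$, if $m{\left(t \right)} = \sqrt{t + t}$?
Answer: $\frac{4789}{206410623} - \frac{\sqrt{66}}{619231869} \approx 2.3188 \cdot 10^{-5}$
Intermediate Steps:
$m{\left(t \right)} = \sqrt{2} \sqrt{t}$ ($m{\left(t \right)} = \sqrt{2 t} = \sqrt{2} \sqrt{t}$)
$\frac{1}{43101 + m{\left(297 \right)}} = \frac{1}{43101 + \sqrt{2} \sqrt{297}} = \frac{1}{43101 + \sqrt{2} \cdot 3 \sqrt{33}} = \frac{1}{43101 + 3 \sqrt{66}}$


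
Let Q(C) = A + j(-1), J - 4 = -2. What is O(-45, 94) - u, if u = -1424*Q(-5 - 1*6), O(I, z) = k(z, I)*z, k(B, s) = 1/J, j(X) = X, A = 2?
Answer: 1471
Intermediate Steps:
J = 2 (J = 4 - 2 = 2)
k(B, s) = 1/2
O(I, z) = z/2
Q(C) = 1 (Q(C) = 2 - 1 = 1)
u = -1424 (u = -1424*1 = -1424)
O(-45, 94) - u = (1/2)*94 - 1*(-1424) = 47 + 1424 = 1471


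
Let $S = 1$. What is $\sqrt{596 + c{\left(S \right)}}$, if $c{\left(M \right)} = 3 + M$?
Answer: $10 \sqrt{6} \approx 24.495$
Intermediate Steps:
$\sqrt{596 + c{\left(S \right)}} = \sqrt{596 + \left(3 + 1\right)} = \sqrt{596 + 4} = \sqrt{600} = 10 \sqrt{6}$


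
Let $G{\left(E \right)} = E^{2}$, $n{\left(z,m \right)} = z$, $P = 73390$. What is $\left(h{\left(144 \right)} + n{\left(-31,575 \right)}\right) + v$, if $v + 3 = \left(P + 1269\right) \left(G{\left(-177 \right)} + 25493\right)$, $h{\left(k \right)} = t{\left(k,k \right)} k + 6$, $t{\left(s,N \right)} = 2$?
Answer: $4242273958$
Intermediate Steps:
$h{\left(k \right)} = 6 + 2 k$ ($h{\left(k \right)} = 2 k + 6 = 6 + 2 k$)
$v = 4242273695$ ($v = -3 + \left(73390 + 1269\right) \left(\left(-177\right)^{2} + 25493\right) = -3 + 74659 \left(31329 + 25493\right) = -3 + 74659 \cdot 56822 = -3 + 4242273698 = 4242273695$)
$\left(h{\left(144 \right)} + n{\left(-31,575 \right)}\right) + v = \left(\left(6 + 2 \cdot 144\right) - 31\right) + 4242273695 = \left(\left(6 + 288\right) - 31\right) + 4242273695 = \left(294 - 31\right) + 4242273695 = 263 + 4242273695 = 4242273958$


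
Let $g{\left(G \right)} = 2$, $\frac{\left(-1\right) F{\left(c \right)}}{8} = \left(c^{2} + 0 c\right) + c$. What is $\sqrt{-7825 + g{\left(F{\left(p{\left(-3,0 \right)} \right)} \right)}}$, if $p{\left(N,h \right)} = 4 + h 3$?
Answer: $i \sqrt{7823} \approx 88.448 i$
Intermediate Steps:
$p{\left(N,h \right)} = 4 + 3 h$
$F{\left(c \right)} = - 8 c - 8 c^{2}$ ($F{\left(c \right)} = - 8 \left(\left(c^{2} + 0 c\right) + c\right) = - 8 \left(\left(c^{2} + 0\right) + c\right) = - 8 \left(c^{2} + c\right) = - 8 \left(c + c^{2}\right) = - 8 c - 8 c^{2}$)
$\sqrt{-7825 + g{\left(F{\left(p{\left(-3,0 \right)} \right)} \right)}} = \sqrt{-7825 + 2} = \sqrt{-7823} = i \sqrt{7823}$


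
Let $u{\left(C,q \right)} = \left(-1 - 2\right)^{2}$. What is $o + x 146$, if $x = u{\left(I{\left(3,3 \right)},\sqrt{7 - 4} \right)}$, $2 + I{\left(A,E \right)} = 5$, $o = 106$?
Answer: $1420$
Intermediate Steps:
$I{\left(A,E \right)} = 3$ ($I{\left(A,E \right)} = -2 + 5 = 3$)
$u{\left(C,q \right)} = 9$ ($u{\left(C,q \right)} = \left(-3\right)^{2} = 9$)
$x = 9$
$o + x 146 = 106 + 9 \cdot 146 = 106 + 1314 = 1420$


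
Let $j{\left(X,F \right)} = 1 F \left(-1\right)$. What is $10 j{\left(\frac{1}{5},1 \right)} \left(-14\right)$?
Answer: $140$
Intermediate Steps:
$j{\left(X,F \right)} = - F$ ($j{\left(X,F \right)} = F \left(-1\right) = - F$)
$10 j{\left(\frac{1}{5},1 \right)} \left(-14\right) = 10 \left(\left(-1\right) 1\right) \left(-14\right) = 10 \left(-1\right) \left(-14\right) = \left(-10\right) \left(-14\right) = 140$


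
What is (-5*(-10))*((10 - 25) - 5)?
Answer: -1000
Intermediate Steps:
(-5*(-10))*((10 - 25) - 5) = 50*(-15 - 5) = 50*(-20) = -1000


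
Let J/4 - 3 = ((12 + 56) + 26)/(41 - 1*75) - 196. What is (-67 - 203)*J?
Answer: 3594240/17 ≈ 2.1143e+5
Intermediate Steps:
J = -13312/17 (J = 12 + 4*(((12 + 56) + 26)/(41 - 1*75) - 196) = 12 + 4*((68 + 26)/(41 - 75) - 196) = 12 + 4*(94/(-34) - 196) = 12 + 4*(94*(-1/34) - 196) = 12 + 4*(-47/17 - 196) = 12 + 4*(-3379/17) = 12 - 13516/17 = -13312/17 ≈ -783.06)
(-67 - 203)*J = (-67 - 203)*(-13312/17) = -270*(-13312/17) = 3594240/17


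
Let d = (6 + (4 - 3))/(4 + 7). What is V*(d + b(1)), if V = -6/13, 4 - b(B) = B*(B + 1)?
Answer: -174/143 ≈ -1.2168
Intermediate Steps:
b(B) = 4 - B*(1 + B) (b(B) = 4 - B*(B + 1) = 4 - B*(1 + B))
d = 7/11 (d = (6 + 1)/11 = 7*(1/11) = 7/11 ≈ 0.63636)
V = -6/13 (V = -6*1/13 = -6/13 ≈ -0.46154)
V*(d + b(1)) = -6*(7/11 + (4 - 1*1 - 1*1²))/13 = -6*(7/11 + (4 - 1 - 1*1))/13 = -6*(7/11 + (4 - 1 - 1))/13 = -6*(7/11 + 2)/13 = -6/13*29/11 = -174/143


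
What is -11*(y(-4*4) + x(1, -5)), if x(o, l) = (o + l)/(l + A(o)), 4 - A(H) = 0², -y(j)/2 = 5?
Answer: 66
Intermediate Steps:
y(j) = -10 (y(j) = -2*5 = -10)
A(H) = 4 (A(H) = 4 - 1*0² = 4 - 1*0 = 4 + 0 = 4)
x(o, l) = (l + o)/(4 + l) (x(o, l) = (o + l)/(l + 4) = (l + o)/(4 + l))
-11*(y(-4*4) + x(1, -5)) = -11*(-10 + (-5 + 1)/(4 - 5)) = -11*(-10 - 4/(-1)) = -11*(-10 - 1*(-4)) = -11*(-10 + 4) = -11*(-6) = 66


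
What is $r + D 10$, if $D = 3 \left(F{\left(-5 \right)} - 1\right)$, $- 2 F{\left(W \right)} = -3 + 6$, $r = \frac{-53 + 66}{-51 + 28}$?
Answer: $- \frac{1738}{23} \approx -75.565$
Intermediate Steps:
$r = - \frac{13}{23}$ ($r = \frac{13}{-23} = 13 \left(- \frac{1}{23}\right) = - \frac{13}{23} \approx -0.56522$)
$F{\left(W \right)} = - \frac{3}{2}$ ($F{\left(W \right)} = - \frac{-3 + 6}{2} = \left(- \frac{1}{2}\right) 3 = - \frac{3}{2}$)
$D = - \frac{15}{2}$ ($D = 3 \left(- \frac{3}{2} - 1\right) = 3 \left(- \frac{5}{2}\right) = - \frac{15}{2} \approx -7.5$)
$r + D 10 = - \frac{13}{23} - 75 = - \frac{1738}{23}$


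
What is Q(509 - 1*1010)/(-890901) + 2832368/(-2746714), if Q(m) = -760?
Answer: -1260635990464/1223525124657 ≈ -1.0303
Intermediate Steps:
Q(509 - 1*1010)/(-890901) + 2832368/(-2746714) = -760/(-890901) + 2832368/(-2746714) = -760*(-1/890901) + 2832368*(-1/2746714) = 760/890901 - 1416184/1373357 = -1260635990464/1223525124657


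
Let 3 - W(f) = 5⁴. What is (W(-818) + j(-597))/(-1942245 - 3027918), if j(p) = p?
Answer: 1219/4970163 ≈ 0.00024526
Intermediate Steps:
W(f) = -622 (W(f) = 3 - 1*5⁴ = 3 - 1*625 = 3 - 625 = -622)
(W(-818) + j(-597))/(-1942245 - 3027918) = (-622 - 597)/(-1942245 - 3027918) = -1219/(-4970163) = -1219*(-1/4970163) = 1219/4970163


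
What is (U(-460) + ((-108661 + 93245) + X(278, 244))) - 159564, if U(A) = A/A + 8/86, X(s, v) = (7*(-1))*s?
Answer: -7607771/43 ≈ -1.7693e+5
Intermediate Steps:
X(s, v) = -7*s
U(A) = 47/43 (U(A) = 1 + 8*(1/86) = 1 + 4/43 = 47/43)
(U(-460) + ((-108661 + 93245) + X(278, 244))) - 159564 = (47/43 + ((-108661 + 93245) - 7*278)) - 159564 = (47/43 + (-15416 - 1946)) - 159564 = (47/43 - 17362) - 159564 = -746519/43 - 159564 = -7607771/43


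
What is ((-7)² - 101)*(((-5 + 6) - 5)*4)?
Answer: 832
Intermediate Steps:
((-7)² - 101)*(((-5 + 6) - 5)*4) = (49 - 101)*((1 - 5)*4) = -(-208)*4 = -52*(-16) = 832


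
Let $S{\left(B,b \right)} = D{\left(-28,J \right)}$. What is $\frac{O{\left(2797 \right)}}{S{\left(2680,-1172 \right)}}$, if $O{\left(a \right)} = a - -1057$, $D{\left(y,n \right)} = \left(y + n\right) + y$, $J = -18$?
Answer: $- \frac{1927}{37} \approx -52.081$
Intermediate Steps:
$D{\left(y,n \right)} = n + 2 y$ ($D{\left(y,n \right)} = \left(n + y\right) + y = n + 2 y$)
$S{\left(B,b \right)} = -74$ ($S{\left(B,b \right)} = -18 + 2 \left(-28\right) = -18 - 56 = -74$)
$O{\left(a \right)} = 1057 + a$ ($O{\left(a \right)} = a + 1057 = 1057 + a$)
$\frac{O{\left(2797 \right)}}{S{\left(2680,-1172 \right)}} = \frac{1057 + 2797}{-74} = 3854 \left(- \frac{1}{74}\right) = - \frac{1927}{37}$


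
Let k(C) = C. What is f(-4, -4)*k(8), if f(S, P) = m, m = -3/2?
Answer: -12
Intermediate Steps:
m = -3/2 (m = -3*1/2 = -3/2 ≈ -1.5000)
f(S, P) = -3/2
f(-4, -4)*k(8) = -3/2*8 = -12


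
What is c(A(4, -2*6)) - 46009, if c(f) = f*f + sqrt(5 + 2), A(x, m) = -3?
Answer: -46000 + sqrt(7) ≈ -45997.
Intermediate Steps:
c(f) = sqrt(7) + f**2 (c(f) = f**2 + sqrt(7) = sqrt(7) + f**2)
c(A(4, -2*6)) - 46009 = (sqrt(7) + (-3)**2) - 46009 = (sqrt(7) + 9) - 46009 = (9 + sqrt(7)) - 46009 = -46000 + sqrt(7)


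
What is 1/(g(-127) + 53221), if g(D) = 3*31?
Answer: 1/53314 ≈ 1.8757e-5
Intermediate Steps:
g(D) = 93
1/(g(-127) + 53221) = 1/(93 + 53221) = 1/53314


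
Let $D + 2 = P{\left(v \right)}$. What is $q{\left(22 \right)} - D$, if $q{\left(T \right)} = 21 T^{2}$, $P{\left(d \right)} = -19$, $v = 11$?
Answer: $10185$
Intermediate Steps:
$D = -21$ ($D = -2 - 19 = -21$)
$q{\left(22 \right)} - D = 21 \cdot 22^{2} - -21 = 21 \cdot 484 + 21 = 10164 + 21 = 10185$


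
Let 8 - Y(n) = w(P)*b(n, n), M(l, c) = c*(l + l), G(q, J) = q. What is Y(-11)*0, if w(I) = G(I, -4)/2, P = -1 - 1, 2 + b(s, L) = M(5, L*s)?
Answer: 0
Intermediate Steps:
M(l, c) = 2*c*l (M(l, c) = c*(2*l) = 2*c*l)
b(s, L) = -2 + 10*L*s (b(s, L) = -2 + 2*(L*s)*5 = -2 + 10*L*s)
P = -2
w(I) = I/2
Y(n) = 6 + 10*n² (Y(n) = 8 - (½)*(-2)*(-2 + 10*n*n) = 8 - (-1)*(-2 + 10*n²) = 8 - (2 - 10*n²) = 8 + (-2 + 10*n²) = 6 + 10*n²)
Y(-11)*0 = (6 + 10*(-11)²)*0 = (6 + 10*121)*0 = (6 + 1210)*0 = 1216*0 = 0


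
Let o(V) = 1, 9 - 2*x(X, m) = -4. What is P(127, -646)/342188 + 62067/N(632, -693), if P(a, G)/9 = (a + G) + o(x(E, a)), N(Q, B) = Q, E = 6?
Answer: 758415579/7723672 ≈ 98.194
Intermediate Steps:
x(X, m) = 13/2 (x(X, m) = 9/2 - ½*(-4) = 9/2 + 2 = 13/2)
P(a, G) = 9 + 9*G + 9*a (P(a, G) = 9*((a + G) + 1) = 9*((G + a) + 1) = 9*(1 + G + a) = 9 + 9*G + 9*a)
P(127, -646)/342188 + 62067/N(632, -693) = (9 + 9*(-646) + 9*127)/342188 + 62067/632 = (9 - 5814 + 1143)*(1/342188) + 62067*(1/632) = -4662*1/342188 + 62067/632 = -333/24442 + 62067/632 = 758415579/7723672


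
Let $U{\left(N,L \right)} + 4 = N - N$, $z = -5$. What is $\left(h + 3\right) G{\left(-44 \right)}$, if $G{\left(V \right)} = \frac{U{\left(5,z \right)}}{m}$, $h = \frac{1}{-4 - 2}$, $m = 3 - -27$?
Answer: $- \frac{17}{45} \approx -0.37778$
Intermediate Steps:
$U{\left(N,L \right)} = -4$ ($U{\left(N,L \right)} = -4 + \left(N - N\right) = -4 + 0 = -4$)
$m = 30$ ($m = 3 + 27 = 30$)
$h = - \frac{1}{6}$ ($h = \frac{1}{-6} = - \frac{1}{6} \approx -0.16667$)
$G{\left(V \right)} = - \frac{2}{15}$ ($G{\left(V \right)} = - \frac{4}{30} = \left(-4\right) \frac{1}{30} = - \frac{2}{15}$)
$\left(h + 3\right) G{\left(-44 \right)} = \left(- \frac{1}{6} + 3\right) \left(- \frac{2}{15}\right) = \frac{17}{6} \left(- \frac{2}{15}\right) = - \frac{17}{45}$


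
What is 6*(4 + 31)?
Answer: 210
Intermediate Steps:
6*(4 + 31) = 6*35 = 210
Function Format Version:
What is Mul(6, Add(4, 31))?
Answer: 210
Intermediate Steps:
Mul(6, Add(4, 31)) = Mul(6, 35) = 210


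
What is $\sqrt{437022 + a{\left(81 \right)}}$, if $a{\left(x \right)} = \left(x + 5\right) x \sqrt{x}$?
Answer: $6 \sqrt{13881} \approx 706.91$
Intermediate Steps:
$a{\left(x \right)} = x^{\frac{3}{2}} \left(5 + x\right)$ ($a{\left(x \right)} = \left(5 + x\right) x \sqrt{x} = x \left(5 + x\right) \sqrt{x} = x^{\frac{3}{2}} \left(5 + x\right)$)
$\sqrt{437022 + a{\left(81 \right)}} = \sqrt{437022 + 81^{\frac{3}{2}} \left(5 + 81\right)} = \sqrt{437022 + 729 \cdot 86} = \sqrt{437022 + 62694} = \sqrt{499716} = 6 \sqrt{13881}$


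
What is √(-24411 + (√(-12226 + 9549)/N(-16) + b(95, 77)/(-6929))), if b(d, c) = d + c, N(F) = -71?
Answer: √(-34958849203871 - 20170319*I*√2677)/37843 ≈ 0.0023321 - 156.24*I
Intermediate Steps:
b(d, c) = c + d
√(-24411 + (√(-12226 + 9549)/N(-16) + b(95, 77)/(-6929))) = √(-24411 + (√(-12226 + 9549)/(-71) + (77 + 95)/(-6929))) = √(-24411 + (√(-2677)*(-1/71) + 172*(-1/6929))) = √(-24411 + ((I*√2677)*(-1/71) - 172/6929)) = √(-24411 + (-I*√2677/71 - 172/6929)) = √(-24411 + (-172/6929 - I*√2677/71)) = √(-169143991/6929 - I*√2677/71)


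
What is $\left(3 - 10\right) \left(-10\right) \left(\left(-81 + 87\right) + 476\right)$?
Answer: $33740$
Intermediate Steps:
$\left(3 - 10\right) \left(-10\right) \left(\left(-81 + 87\right) + 476\right) = \left(-7\right) \left(-10\right) \left(6 + 476\right) = 70 \cdot 482 = 33740$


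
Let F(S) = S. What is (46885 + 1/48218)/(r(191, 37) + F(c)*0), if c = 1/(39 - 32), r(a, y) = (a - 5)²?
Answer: 753566977/556049976 ≈ 1.3552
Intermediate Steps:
r(a, y) = (-5 + a)²
c = ⅐ (c = 1/7 = ⅐ ≈ 0.14286)
(46885 + 1/48218)/(r(191, 37) + F(c)*0) = (46885 + 1/48218)/((-5 + 191)² + (⅐)*0) = (46885 + 1/48218)/(186² + 0) = 2260700931/(48218*(34596 + 0)) = (2260700931/48218)/34596 = (2260700931/48218)*(1/34596) = 753566977/556049976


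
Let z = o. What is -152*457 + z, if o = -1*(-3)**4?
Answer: -69545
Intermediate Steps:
o = -81 (o = -1*81 = -81)
z = -81
-152*457 + z = -152*457 - 81 = -69464 - 81 = -69545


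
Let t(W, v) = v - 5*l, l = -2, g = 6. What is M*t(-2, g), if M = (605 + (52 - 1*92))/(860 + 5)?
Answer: 1808/173 ≈ 10.451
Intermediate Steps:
t(W, v) = 10 + v (t(W, v) = v - 5*(-2) = v + 10 = 10 + v)
M = 113/173 (M = (605 + (52 - 92))/865 = (605 - 40)*(1/865) = 565*(1/865) = 113/173 ≈ 0.65318)
M*t(-2, g) = 113*(10 + 6)/173 = (113/173)*16 = 1808/173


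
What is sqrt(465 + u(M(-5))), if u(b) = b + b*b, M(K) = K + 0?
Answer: sqrt(485) ≈ 22.023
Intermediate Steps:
M(K) = K
u(b) = b + b**2
sqrt(465 + u(M(-5))) = sqrt(465 - 5*(1 - 5)) = sqrt(465 - 5*(-4)) = sqrt(465 + 20) = sqrt(485)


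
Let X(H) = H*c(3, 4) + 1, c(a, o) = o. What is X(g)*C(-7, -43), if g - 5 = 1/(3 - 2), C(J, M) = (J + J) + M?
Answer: -1425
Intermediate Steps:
C(J, M) = M + 2*J (C(J, M) = 2*J + M = M + 2*J)
g = 6 (g = 5 + 1/(3 - 2) = 5 + 1/1 = 5 + 1 = 6)
X(H) = 1 + 4*H (X(H) = H*4 + 1 = 4*H + 1 = 1 + 4*H)
X(g)*C(-7, -43) = (1 + 4*6)*(-43 + 2*(-7)) = (1 + 24)*(-43 - 14) = 25*(-57) = -1425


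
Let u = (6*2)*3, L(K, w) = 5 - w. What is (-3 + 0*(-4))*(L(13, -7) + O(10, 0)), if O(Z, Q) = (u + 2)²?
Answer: -4368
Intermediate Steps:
u = 36 (u = 12*3 = 36)
O(Z, Q) = 1444 (O(Z, Q) = (36 + 2)² = 38² = 1444)
(-3 + 0*(-4))*(L(13, -7) + O(10, 0)) = (-3 + 0*(-4))*((5 - 1*(-7)) + 1444) = (-3 + 0)*((5 + 7) + 1444) = -3*(12 + 1444) = -3*1456 = -4368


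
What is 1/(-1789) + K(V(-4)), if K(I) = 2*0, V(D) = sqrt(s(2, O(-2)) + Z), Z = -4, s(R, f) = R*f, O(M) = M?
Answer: -1/1789 ≈ -0.00055897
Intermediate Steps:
V(D) = 2*I*sqrt(2) (V(D) = sqrt(2*(-2) - 4) = sqrt(-4 - 4) = sqrt(-8) = 2*I*sqrt(2))
K(I) = 0
1/(-1789) + K(V(-4)) = 1/(-1789) + 0 = -1/1789 + 0 = -1/1789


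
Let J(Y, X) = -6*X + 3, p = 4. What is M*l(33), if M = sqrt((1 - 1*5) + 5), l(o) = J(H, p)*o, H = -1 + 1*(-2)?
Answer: -693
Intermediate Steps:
H = -3 (H = -1 - 2 = -3)
J(Y, X) = 3 - 6*X
l(o) = -21*o (l(o) = (3 - 6*4)*o = (3 - 24)*o = -21*o)
M = 1 (M = sqrt((1 - 5) + 5) = sqrt(-4 + 5) = sqrt(1) = 1)
M*l(33) = 1*(-21*33) = 1*(-693) = -693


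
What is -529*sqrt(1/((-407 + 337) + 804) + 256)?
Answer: -529*sqrt(137922270)/734 ≈ -8464.0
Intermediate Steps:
-529*sqrt(1/((-407 + 337) + 804) + 256) = -529*sqrt(1/(-70 + 804) + 256) = -529*sqrt(1/734 + 256) = -529*sqrt(137922270)/734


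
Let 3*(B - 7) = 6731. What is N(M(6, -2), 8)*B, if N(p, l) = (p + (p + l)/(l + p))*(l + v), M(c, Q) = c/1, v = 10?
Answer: 283584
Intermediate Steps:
M(c, Q) = c (M(c, Q) = c*1 = c)
N(p, l) = (1 + p)*(10 + l) (N(p, l) = (p + (p + l)/(l + p))*(l + 10) = (p + (l + p)/(l + p))*(10 + l) = (p + 1)*(10 + l) = (1 + p)*(10 + l))
B = 6752/3 (B = 7 + (⅓)*6731 = 7 + 6731/3 = 6752/3 ≈ 2250.7)
N(M(6, -2), 8)*B = (10 + 8 + 10*6 + 8*6)*(6752/3) = (10 + 8 + 60 + 48)*(6752/3) = 126*(6752/3) = 283584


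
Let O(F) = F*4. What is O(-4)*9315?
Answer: -149040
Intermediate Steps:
O(F) = 4*F
O(-4)*9315 = (4*(-4))*9315 = -16*9315 = -149040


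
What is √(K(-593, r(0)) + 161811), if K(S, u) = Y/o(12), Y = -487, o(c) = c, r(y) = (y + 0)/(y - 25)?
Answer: √5823735/6 ≈ 402.21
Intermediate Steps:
r(y) = y/(-25 + y)
K(S, u) = -487/12
√(K(-593, r(0)) + 161811) = √(-487/12 + 161811) = √(1941245/12) = √5823735/6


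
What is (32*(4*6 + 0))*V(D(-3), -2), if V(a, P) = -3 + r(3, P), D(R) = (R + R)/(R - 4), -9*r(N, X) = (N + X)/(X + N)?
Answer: -7168/3 ≈ -2389.3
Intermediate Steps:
r(N, X) = -1/9 (r(N, X) = -(N + X)/(9*(X + N)) = -(N + X)/(9*(N + X)) = -1/9*1 = -1/9)
D(R) = 2*R/(-4 + R) (D(R) = (2*R)/(-4 + R) = 2*R/(-4 + R))
V(a, P) = -28/9 (V(a, P) = -3 - 1/9 = -28/9)
(32*(4*6 + 0))*V(D(-3), -2) = (32*(4*6 + 0))*(-28/9) = (32*(24 + 0))*(-28/9) = (32*24)*(-28/9) = 768*(-28/9) = -7168/3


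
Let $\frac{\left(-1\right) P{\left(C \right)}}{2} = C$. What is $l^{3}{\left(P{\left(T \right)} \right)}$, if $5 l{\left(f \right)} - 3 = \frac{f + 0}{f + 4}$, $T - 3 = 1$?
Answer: $1$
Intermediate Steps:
$T = 4$ ($T = 3 + 1 = 4$)
$P{\left(C \right)} = - 2 C$
$l{\left(f \right)} = \frac{3}{5} + \frac{f}{5 \left(4 + f\right)}$ ($l{\left(f \right)} = \frac{3}{5} + \frac{\left(f + 0\right) \frac{1}{f + 4}}{5} = \frac{3}{5} + \frac{f \frac{1}{4 + f}}{5} = \frac{3}{5} + \frac{f}{5 \left(4 + f\right)}$)
$l^{3}{\left(P{\left(T \right)} \right)} = \left(\frac{4 \left(3 - 8\right)}{5 \left(4 - 8\right)}\right)^{3} = \left(\frac{4}{5} \frac{1}{-4} \left(-5\right)\right)^{3} = \left(\frac{4}{5} \left(- \frac{1}{4}\right) \left(-5\right)\right)^{3} = 1^{3} = 1$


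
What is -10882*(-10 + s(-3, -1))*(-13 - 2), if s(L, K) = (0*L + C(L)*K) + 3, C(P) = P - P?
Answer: -1142610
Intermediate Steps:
C(P) = 0
s(L, K) = 3 (s(L, K) = (0*L + 0*K) + 3 = (0 + 0) + 3 = 0 + 3 = 3)
-10882*(-10 + s(-3, -1))*(-13 - 2) = -10882*(-10 + 3)*(-13 - 2) = -(-76174)*(-15) = -10882*105 = -1142610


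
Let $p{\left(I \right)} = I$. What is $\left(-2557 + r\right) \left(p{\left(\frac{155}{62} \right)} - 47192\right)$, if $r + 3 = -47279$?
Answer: $\frac{4703754981}{2} \approx 2.3519 \cdot 10^{9}$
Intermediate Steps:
$r = -47282$ ($r = -3 - 47279 = -47282$)
$\left(-2557 + r\right) \left(p{\left(\frac{155}{62} \right)} - 47192\right) = \left(-2557 - 47282\right) \left(\frac{155}{62} - 47192\right) = - 49839 \left(155 \cdot \frac{1}{62} - 47192\right) = - 49839 \left(\frac{5}{2} - 47192\right) = \left(-49839\right) \left(- \frac{94379}{2}\right) = \frac{4703754981}{2}$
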